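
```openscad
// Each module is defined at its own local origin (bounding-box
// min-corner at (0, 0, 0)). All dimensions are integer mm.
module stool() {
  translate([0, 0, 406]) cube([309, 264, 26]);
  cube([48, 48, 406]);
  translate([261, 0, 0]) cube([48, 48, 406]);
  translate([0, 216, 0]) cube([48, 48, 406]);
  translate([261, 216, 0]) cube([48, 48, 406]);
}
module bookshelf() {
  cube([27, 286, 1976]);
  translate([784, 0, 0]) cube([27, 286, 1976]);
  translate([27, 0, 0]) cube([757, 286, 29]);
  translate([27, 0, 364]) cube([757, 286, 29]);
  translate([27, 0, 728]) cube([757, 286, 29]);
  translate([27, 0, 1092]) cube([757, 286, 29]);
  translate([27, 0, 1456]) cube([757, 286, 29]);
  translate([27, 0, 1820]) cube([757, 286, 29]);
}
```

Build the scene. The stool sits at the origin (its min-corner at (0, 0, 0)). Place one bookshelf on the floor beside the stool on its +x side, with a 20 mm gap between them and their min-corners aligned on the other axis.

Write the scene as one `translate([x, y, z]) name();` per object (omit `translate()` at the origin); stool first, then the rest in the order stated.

stool();
translate([329, 0, 0]) bookshelf();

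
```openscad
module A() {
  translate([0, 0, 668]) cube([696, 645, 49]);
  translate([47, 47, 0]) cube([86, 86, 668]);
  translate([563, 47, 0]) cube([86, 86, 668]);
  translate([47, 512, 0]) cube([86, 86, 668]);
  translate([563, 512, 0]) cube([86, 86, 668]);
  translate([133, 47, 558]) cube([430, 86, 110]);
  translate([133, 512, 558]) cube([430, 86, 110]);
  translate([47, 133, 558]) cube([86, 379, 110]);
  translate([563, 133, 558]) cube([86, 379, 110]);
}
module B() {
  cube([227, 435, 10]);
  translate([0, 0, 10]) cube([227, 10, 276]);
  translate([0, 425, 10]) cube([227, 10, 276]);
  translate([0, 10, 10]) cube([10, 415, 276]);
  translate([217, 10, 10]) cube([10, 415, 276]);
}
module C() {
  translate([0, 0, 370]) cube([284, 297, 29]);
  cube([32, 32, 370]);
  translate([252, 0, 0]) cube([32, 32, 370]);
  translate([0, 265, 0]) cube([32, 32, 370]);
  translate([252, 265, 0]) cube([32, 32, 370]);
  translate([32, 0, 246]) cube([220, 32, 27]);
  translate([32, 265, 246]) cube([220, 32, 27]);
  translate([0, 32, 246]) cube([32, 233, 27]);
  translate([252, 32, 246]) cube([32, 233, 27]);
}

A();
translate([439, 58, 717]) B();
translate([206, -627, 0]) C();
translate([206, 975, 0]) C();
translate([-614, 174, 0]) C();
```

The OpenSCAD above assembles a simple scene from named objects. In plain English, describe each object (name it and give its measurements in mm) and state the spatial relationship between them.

A is a table: top 696 mm (x) × 645 mm (y), 49 mm thick, upper face at z = 717 mm, on four 86×86 mm square legs, each inset 47 mm from the nearest pair of top edges, running from z = 0 to the bottom of the top. Four apron rails, 86 mm thick and 110 mm tall, run between adjacent legs with their top edges flush with the underside of the top and their outer faces flush with the legs' outer faces.

B is an open storage box with external size 227×435×286 mm and wall thickness 10 mm (the base is also 10 mm thick). The base covers the whole footprint; the four walls stand on the base, with the y-facing walls full-width and the x-facing walls fitting between their inner faces.

C is a four-legged stool. The seat is 284×297 mm, 29 mm thick, top at z = 399 mm. It stands on four square legs, each 32×32 mm in cross-section, from z = 0 to the seat underside, each flush with a corner of the seat. Four stretchers, 32 mm wide and 27 mm tall, connect adjacent legs with their undersides at z = 246 mm, each running between the inner faces of the legs it joins and aligned with the legs' outer faces on the other axis.

The open box is on top of the table. Three stools sit around the table at the −y, +y, −x sides.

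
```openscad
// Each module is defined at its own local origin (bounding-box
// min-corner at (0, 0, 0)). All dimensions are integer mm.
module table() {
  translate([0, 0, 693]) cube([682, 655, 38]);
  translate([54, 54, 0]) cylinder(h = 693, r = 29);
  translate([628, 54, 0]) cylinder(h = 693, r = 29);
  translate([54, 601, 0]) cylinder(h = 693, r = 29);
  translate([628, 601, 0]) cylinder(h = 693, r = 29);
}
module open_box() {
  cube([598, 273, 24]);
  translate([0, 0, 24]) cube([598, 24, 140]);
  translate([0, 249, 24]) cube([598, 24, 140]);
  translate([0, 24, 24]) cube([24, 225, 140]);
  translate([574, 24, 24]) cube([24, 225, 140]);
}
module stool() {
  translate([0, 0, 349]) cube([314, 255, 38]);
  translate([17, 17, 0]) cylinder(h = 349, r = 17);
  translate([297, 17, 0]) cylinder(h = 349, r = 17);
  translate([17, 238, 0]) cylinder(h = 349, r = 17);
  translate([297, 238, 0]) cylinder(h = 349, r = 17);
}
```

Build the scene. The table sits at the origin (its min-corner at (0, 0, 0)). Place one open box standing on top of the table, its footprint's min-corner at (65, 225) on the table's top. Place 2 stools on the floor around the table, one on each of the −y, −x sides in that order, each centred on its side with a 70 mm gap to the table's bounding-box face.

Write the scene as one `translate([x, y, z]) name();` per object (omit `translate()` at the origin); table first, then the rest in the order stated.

table();
translate([65, 225, 731]) open_box();
translate([184, -325, 0]) stool();
translate([-384, 200, 0]) stool();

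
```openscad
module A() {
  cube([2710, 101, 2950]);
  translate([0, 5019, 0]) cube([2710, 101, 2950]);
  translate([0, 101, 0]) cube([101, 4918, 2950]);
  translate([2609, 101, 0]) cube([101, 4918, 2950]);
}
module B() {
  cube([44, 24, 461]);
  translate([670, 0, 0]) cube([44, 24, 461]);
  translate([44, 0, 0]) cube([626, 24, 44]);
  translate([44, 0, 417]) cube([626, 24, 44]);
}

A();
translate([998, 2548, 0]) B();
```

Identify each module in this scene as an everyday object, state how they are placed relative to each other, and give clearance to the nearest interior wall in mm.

A is a house frame. B is a picture frame. The picture frame sits inside the house frame, centred. The clearance to the nearest interior wall is 897 mm.

Clearances: x = 897, y = 2447; minimum 897 mm.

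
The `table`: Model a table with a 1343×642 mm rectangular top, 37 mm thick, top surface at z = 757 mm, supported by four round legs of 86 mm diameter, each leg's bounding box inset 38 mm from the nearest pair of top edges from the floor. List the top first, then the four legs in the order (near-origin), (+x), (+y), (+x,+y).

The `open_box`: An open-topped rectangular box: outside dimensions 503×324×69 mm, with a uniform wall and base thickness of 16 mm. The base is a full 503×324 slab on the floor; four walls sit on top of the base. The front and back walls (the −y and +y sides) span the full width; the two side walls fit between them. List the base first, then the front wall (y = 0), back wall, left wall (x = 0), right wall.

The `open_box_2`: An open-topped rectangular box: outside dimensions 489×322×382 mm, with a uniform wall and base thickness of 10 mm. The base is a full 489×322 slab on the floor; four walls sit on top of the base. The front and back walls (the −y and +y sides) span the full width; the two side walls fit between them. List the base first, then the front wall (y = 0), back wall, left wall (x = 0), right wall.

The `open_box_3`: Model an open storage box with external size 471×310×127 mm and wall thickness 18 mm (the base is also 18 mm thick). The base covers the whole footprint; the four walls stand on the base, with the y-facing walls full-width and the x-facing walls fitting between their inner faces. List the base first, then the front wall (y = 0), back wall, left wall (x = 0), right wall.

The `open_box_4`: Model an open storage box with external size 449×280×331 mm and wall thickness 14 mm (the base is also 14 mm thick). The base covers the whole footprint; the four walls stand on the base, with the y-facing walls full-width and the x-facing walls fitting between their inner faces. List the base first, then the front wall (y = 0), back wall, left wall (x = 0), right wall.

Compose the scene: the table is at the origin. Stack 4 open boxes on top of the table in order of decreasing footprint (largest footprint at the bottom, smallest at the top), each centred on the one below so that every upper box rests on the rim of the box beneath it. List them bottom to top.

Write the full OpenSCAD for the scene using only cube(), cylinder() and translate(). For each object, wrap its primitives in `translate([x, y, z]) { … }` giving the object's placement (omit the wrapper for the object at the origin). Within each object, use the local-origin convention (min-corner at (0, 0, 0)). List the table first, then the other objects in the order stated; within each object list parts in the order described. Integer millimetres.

translate([0, 0, 720]) cube([1343, 642, 37]);
translate([81, 81, 0]) cylinder(h = 720, r = 43);
translate([1262, 81, 0]) cylinder(h = 720, r = 43);
translate([81, 561, 0]) cylinder(h = 720, r = 43);
translate([1262, 561, 0]) cylinder(h = 720, r = 43);
translate([420, 159, 757]) {
  cube([503, 324, 16]);
  translate([0, 0, 16]) cube([503, 16, 53]);
  translate([0, 308, 16]) cube([503, 16, 53]);
  translate([0, 16, 16]) cube([16, 292, 53]);
  translate([487, 16, 16]) cube([16, 292, 53]);
}
translate([427, 160, 826]) {
  cube([489, 322, 10]);
  translate([0, 0, 10]) cube([489, 10, 372]);
  translate([0, 312, 10]) cube([489, 10, 372]);
  translate([0, 10, 10]) cube([10, 302, 372]);
  translate([479, 10, 10]) cube([10, 302, 372]);
}
translate([436, 166, 1208]) {
  cube([471, 310, 18]);
  translate([0, 0, 18]) cube([471, 18, 109]);
  translate([0, 292, 18]) cube([471, 18, 109]);
  translate([0, 18, 18]) cube([18, 274, 109]);
  translate([453, 18, 18]) cube([18, 274, 109]);
}
translate([447, 181, 1335]) {
  cube([449, 280, 14]);
  translate([0, 0, 14]) cube([449, 14, 317]);
  translate([0, 266, 14]) cube([449, 14, 317]);
  translate([0, 14, 14]) cube([14, 252, 317]);
  translate([435, 14, 14]) cube([14, 252, 317]);
}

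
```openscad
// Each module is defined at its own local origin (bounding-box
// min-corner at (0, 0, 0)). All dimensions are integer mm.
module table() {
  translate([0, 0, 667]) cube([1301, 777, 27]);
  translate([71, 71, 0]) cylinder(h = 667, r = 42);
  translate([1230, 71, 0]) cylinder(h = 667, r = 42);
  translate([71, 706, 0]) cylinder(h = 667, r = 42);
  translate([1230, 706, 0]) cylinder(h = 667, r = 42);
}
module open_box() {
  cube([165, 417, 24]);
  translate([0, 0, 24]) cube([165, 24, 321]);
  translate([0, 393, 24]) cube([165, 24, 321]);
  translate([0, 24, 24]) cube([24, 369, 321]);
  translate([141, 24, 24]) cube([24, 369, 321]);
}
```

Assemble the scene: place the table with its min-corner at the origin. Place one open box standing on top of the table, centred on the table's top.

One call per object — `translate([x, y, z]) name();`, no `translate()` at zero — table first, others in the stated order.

table();
translate([568, 180, 694]) open_box();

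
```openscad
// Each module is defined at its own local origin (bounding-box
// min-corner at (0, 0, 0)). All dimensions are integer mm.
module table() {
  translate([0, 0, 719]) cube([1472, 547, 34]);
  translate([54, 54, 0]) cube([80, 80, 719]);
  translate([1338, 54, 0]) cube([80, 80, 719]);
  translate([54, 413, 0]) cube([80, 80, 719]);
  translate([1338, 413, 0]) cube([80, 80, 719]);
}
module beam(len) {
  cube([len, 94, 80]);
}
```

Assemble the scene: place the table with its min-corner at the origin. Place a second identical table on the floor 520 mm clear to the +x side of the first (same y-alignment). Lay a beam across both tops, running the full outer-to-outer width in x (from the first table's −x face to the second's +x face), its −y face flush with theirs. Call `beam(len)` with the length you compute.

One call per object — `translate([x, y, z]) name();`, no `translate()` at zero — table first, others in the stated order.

table();
translate([1992, 0, 0]) table();
translate([0, 0, 753]) beam(3464);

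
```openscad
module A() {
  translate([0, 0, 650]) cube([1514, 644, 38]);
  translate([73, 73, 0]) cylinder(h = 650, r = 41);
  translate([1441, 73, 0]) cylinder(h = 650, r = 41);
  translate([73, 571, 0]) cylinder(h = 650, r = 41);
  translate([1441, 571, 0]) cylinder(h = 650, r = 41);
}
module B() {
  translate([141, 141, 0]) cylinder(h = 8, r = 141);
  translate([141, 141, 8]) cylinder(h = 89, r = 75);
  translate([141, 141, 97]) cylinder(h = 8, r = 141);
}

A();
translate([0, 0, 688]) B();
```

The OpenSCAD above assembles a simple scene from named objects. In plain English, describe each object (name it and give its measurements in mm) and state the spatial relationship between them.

A is a table: top 1514 mm (x) × 644 mm (y), 38 mm thick, upper face at z = 688 mm, on four round legs of 82 mm diameter, each leg's bounding box inset 32 mm from the nearest pair of top edges, running from z = 0 to the bottom of the top.

B is a spool: two coaxial disc flanges of radius 141 mm and thickness 8 mm, joined by a core cylinder of radius 75 mm and height 89 mm. The lower flange rests on z = 0 and the three cylinders share a vertical axis.

The spool is on top of the table.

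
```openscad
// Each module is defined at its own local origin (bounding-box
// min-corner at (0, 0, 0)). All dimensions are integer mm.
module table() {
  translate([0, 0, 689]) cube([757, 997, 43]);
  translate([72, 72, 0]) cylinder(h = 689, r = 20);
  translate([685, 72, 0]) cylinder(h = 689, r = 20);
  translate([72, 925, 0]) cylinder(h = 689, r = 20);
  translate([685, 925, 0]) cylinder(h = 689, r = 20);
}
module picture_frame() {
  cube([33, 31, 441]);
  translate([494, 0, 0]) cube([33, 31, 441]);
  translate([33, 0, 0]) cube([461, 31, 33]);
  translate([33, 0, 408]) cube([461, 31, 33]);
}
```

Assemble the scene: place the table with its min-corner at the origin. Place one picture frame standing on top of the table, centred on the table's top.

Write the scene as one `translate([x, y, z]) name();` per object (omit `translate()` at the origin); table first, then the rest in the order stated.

table();
translate([115, 483, 732]) picture_frame();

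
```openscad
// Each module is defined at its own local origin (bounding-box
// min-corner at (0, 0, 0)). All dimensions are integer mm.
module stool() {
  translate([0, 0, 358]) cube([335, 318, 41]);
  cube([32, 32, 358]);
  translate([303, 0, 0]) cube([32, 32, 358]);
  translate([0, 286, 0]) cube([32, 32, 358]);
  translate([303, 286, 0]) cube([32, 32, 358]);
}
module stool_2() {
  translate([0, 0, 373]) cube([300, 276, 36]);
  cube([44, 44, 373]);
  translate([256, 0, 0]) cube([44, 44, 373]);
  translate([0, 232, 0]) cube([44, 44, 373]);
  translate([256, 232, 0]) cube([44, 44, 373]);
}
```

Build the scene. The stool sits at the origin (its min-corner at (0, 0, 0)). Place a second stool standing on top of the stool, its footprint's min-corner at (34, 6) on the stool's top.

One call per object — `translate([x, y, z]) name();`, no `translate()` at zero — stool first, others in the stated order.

stool();
translate([34, 6, 399]) stool_2();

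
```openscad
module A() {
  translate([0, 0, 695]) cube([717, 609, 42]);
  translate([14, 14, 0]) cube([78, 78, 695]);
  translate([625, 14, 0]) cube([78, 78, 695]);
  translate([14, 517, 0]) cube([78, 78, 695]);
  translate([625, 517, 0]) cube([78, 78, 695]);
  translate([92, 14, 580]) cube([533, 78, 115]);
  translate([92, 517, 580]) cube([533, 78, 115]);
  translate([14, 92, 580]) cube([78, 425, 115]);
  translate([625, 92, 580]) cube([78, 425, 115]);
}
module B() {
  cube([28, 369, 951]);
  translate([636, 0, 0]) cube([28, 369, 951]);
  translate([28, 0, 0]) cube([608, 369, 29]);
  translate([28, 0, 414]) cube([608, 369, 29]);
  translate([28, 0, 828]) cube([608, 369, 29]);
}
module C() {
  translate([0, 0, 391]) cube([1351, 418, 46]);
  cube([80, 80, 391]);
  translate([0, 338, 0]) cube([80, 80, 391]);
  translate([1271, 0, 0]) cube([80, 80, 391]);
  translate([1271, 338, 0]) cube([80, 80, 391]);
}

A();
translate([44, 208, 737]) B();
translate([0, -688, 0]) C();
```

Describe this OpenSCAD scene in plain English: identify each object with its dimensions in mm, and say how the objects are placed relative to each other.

A is a rectangular dining table. The top is 717×609×42 mm with its upper surface at z = 737 mm. It stands on four 78×78 mm square legs, each inset 14 mm from the nearest pair of top edges, running from the floor to the underside of the top. Four apron rails, 78 mm thick and 115 mm tall, run between adjacent legs with their top edges flush with the underside of the top and their outer faces flush with the legs' outer faces.

B is a bookshelf 664 mm wide overall, 369 mm deep and 951 mm tall. The two sides are 28 mm thick vertical panels. 3 horizontal shelves of 29 mm thickness span between the inner faces of the sides; the lowest shelf sits on the floor and shelves are stacked with a clear vertical gap of 385 mm between each pair.

C is a bench: a 1351×418 mm seat slab, 46 mm thick, top at z = 437 mm, on four 80×80 mm square legs flush with the seat corners and standing on z = 0.

The bookshelf is on top of the table. The bench is on the floor beside the table on its −y side.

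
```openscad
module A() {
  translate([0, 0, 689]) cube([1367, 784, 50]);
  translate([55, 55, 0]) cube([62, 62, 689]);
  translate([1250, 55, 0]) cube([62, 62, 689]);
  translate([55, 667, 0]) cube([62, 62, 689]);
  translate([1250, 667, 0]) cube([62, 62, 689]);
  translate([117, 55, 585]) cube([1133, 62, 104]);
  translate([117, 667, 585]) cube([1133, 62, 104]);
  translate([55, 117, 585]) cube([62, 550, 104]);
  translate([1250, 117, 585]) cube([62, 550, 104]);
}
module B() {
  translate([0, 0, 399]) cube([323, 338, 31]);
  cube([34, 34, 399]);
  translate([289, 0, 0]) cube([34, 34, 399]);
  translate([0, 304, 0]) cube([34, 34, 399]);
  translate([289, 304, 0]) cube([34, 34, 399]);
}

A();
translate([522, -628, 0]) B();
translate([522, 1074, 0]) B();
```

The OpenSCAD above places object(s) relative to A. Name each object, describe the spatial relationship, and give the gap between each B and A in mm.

Each stool's nearest face is 290 mm from the table's bounding box.

A is a table. B is a stool. Two stools sit around the table at the −y, +y sides. The gap between each stool and the table is 290 mm.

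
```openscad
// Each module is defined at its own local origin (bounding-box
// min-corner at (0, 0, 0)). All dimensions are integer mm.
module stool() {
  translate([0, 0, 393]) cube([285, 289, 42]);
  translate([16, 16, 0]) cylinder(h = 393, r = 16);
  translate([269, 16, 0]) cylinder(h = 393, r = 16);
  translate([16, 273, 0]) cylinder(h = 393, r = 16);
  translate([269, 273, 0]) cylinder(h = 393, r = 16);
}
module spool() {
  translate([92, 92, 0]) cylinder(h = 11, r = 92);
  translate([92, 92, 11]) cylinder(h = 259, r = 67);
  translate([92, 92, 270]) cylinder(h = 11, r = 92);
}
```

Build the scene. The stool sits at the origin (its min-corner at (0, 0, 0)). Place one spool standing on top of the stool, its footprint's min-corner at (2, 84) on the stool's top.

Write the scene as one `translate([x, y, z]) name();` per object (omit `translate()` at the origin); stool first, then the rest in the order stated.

stool();
translate([2, 84, 435]) spool();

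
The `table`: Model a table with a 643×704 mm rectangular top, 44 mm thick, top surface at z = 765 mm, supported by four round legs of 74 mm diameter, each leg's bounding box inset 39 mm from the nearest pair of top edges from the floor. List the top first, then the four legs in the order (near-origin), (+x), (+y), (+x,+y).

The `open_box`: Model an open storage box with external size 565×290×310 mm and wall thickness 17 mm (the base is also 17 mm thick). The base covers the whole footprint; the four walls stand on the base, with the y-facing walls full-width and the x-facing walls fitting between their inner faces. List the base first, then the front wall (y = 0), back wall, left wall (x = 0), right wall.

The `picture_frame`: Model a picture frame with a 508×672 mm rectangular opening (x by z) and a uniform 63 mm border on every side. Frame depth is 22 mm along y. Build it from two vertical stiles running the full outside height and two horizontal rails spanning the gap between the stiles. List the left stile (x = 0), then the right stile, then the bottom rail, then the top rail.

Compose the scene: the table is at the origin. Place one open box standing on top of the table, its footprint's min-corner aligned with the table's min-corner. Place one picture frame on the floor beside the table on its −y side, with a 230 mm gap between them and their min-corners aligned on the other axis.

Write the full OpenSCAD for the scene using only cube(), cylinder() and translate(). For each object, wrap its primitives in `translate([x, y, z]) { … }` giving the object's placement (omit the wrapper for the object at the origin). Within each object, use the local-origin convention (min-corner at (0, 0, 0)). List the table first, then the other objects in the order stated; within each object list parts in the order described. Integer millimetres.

translate([0, 0, 721]) cube([643, 704, 44]);
translate([76, 76, 0]) cylinder(h = 721, r = 37);
translate([567, 76, 0]) cylinder(h = 721, r = 37);
translate([76, 628, 0]) cylinder(h = 721, r = 37);
translate([567, 628, 0]) cylinder(h = 721, r = 37);
translate([0, 0, 765]) {
  cube([565, 290, 17]);
  translate([0, 0, 17]) cube([565, 17, 293]);
  translate([0, 273, 17]) cube([565, 17, 293]);
  translate([0, 17, 17]) cube([17, 256, 293]);
  translate([548, 17, 17]) cube([17, 256, 293]);
}
translate([0, -252, 0]) {
  cube([63, 22, 798]);
  translate([571, 0, 0]) cube([63, 22, 798]);
  translate([63, 0, 0]) cube([508, 22, 63]);
  translate([63, 0, 735]) cube([508, 22, 63]);
}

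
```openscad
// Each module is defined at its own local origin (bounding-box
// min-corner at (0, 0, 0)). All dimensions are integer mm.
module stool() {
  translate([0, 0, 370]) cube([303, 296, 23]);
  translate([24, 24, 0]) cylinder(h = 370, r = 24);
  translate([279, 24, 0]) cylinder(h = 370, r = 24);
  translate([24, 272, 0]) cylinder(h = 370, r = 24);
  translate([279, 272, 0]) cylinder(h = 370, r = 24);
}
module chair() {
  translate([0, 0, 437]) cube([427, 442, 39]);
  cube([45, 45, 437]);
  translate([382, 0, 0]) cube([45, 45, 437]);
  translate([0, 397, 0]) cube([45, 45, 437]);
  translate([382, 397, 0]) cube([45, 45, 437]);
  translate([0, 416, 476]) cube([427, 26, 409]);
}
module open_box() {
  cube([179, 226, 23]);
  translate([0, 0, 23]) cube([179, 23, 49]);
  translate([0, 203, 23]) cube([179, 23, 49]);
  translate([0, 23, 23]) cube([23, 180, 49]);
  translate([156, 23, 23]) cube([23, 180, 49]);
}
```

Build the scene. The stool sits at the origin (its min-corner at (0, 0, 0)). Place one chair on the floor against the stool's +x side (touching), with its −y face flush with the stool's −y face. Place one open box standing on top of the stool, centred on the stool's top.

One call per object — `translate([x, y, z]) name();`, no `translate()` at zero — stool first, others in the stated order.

stool();
translate([303, 0, 0]) chair();
translate([62, 35, 393]) open_box();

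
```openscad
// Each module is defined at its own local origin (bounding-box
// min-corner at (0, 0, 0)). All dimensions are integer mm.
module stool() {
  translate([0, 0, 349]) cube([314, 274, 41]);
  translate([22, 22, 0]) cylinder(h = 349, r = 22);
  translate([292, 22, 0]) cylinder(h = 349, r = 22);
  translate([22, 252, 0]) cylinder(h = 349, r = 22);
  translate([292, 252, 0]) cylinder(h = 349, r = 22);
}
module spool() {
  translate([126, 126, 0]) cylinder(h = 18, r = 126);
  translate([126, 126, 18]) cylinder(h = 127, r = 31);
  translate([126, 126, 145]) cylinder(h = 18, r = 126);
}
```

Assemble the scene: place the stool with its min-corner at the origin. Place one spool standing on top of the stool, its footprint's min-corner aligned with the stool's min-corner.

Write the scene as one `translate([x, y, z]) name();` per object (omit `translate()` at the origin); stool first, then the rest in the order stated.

stool();
translate([0, 0, 390]) spool();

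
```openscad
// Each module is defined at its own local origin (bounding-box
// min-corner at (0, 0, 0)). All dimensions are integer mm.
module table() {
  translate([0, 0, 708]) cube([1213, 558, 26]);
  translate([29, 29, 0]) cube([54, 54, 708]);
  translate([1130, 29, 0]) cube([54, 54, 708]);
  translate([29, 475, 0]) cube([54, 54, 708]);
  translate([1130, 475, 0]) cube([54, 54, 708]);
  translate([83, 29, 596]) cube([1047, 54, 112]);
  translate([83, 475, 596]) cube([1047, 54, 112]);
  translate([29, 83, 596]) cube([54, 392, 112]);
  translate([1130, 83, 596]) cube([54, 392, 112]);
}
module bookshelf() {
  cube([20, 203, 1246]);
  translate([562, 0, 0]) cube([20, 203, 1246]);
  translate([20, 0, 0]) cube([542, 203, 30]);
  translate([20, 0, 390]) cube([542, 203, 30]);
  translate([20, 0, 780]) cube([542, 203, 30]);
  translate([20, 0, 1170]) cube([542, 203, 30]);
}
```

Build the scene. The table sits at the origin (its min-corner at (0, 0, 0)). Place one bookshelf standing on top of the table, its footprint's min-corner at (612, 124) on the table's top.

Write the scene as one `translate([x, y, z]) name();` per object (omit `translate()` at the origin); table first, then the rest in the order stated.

table();
translate([612, 124, 734]) bookshelf();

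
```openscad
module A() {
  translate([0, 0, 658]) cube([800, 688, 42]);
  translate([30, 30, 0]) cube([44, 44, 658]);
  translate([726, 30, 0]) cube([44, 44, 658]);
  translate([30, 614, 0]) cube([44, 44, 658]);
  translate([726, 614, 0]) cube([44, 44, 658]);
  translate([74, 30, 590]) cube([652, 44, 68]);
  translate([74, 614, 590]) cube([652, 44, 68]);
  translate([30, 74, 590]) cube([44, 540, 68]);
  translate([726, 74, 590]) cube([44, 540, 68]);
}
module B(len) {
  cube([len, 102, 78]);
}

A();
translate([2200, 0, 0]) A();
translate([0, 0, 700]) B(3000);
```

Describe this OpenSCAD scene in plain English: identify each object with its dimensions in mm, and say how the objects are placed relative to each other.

A is a table with a 800×688 mm rectangular top, 42 mm thick, top surface at z = 700 mm, supported by four 44×44 mm square legs, each inset 30 mm from the nearest pair of top edges, running from the floor. Four apron rails, 44 mm thick and 68 mm tall, run between adjacent legs with their top edges flush with the underside of the top and their outer faces flush with the legs' outer faces.

B is a rectangular beam 3000 mm long (x), 102 mm deep (y), 78 mm thick (z).

The beam spans the tops of two tables placed 1400 mm apart, resting at z = 700 mm.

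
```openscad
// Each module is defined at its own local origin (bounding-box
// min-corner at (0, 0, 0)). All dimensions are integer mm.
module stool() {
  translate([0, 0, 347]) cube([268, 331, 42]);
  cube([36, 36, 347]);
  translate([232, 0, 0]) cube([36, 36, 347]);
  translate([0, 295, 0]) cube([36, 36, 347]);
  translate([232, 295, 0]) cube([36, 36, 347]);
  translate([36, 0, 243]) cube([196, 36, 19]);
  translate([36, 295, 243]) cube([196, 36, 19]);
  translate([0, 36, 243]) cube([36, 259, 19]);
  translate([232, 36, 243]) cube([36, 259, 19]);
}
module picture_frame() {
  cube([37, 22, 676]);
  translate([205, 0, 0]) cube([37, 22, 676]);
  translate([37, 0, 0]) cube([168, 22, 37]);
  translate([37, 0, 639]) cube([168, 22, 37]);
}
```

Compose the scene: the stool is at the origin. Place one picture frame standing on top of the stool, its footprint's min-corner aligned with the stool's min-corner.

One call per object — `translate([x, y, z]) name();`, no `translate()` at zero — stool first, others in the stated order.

stool();
translate([0, 0, 389]) picture_frame();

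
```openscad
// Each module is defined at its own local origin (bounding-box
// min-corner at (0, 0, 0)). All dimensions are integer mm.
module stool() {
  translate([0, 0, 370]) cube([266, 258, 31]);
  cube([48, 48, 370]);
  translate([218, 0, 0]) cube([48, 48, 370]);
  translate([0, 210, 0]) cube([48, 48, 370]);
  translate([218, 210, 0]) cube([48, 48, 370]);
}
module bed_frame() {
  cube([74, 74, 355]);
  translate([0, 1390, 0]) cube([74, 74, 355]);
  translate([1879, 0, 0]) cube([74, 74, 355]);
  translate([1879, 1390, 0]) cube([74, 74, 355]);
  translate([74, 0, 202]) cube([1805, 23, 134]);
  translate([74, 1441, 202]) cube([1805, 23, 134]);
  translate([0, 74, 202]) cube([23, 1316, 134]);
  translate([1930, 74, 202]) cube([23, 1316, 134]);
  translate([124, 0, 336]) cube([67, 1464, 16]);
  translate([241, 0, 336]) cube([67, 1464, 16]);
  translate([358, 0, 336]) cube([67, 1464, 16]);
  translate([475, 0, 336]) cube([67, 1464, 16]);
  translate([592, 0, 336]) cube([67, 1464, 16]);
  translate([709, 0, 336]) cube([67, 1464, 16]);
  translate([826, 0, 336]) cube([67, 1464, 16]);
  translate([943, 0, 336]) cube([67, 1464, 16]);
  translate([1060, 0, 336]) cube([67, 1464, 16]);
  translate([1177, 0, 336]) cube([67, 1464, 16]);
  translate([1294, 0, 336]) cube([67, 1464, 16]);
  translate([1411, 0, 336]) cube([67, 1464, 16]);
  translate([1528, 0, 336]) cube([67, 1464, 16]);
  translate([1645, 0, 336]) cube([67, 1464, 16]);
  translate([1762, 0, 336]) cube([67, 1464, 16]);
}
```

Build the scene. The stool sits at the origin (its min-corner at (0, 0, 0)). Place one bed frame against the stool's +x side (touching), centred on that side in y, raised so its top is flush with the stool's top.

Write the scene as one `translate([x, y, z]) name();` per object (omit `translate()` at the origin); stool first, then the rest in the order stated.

stool();
translate([266, -603, 46]) bed_frame();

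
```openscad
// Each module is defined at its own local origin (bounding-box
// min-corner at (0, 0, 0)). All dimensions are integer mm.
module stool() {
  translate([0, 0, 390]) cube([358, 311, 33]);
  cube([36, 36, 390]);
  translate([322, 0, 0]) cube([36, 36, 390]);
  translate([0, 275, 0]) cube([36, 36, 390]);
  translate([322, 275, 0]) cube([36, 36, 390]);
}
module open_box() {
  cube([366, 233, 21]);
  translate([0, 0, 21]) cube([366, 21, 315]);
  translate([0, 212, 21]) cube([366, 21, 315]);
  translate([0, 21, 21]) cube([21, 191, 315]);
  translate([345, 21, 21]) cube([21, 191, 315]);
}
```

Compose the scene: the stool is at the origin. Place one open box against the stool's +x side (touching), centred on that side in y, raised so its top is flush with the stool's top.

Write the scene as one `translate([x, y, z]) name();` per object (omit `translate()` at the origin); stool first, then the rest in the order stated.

stool();
translate([358, 39, 87]) open_box();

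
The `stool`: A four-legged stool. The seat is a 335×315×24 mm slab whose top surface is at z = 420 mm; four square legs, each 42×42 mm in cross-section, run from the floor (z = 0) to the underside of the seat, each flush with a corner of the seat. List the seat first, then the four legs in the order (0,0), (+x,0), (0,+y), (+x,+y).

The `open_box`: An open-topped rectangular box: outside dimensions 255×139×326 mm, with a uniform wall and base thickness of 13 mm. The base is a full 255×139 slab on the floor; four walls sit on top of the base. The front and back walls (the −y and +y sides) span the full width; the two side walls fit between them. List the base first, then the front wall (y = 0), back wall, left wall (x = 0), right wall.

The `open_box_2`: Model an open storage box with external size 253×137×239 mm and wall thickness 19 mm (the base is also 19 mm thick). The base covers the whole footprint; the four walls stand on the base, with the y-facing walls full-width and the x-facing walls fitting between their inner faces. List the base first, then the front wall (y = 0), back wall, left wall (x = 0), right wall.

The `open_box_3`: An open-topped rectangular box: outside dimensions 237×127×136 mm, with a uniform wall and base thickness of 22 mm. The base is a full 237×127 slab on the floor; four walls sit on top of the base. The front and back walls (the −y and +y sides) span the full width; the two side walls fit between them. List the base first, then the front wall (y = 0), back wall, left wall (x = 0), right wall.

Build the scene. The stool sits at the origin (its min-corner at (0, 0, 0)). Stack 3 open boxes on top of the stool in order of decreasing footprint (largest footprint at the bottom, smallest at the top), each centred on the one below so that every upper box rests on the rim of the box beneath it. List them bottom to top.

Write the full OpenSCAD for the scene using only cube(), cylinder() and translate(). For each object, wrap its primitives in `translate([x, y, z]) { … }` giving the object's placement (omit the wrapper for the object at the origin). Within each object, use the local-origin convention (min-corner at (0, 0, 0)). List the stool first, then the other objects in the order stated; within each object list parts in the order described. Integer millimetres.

translate([0, 0, 396]) cube([335, 315, 24]);
cube([42, 42, 396]);
translate([293, 0, 0]) cube([42, 42, 396]);
translate([0, 273, 0]) cube([42, 42, 396]);
translate([293, 273, 0]) cube([42, 42, 396]);
translate([40, 88, 420]) {
  cube([255, 139, 13]);
  translate([0, 0, 13]) cube([255, 13, 313]);
  translate([0, 126, 13]) cube([255, 13, 313]);
  translate([0, 13, 13]) cube([13, 113, 313]);
  translate([242, 13, 13]) cube([13, 113, 313]);
}
translate([41, 89, 746]) {
  cube([253, 137, 19]);
  translate([0, 0, 19]) cube([253, 19, 220]);
  translate([0, 118, 19]) cube([253, 19, 220]);
  translate([0, 19, 19]) cube([19, 99, 220]);
  translate([234, 19, 19]) cube([19, 99, 220]);
}
translate([49, 94, 985]) {
  cube([237, 127, 22]);
  translate([0, 0, 22]) cube([237, 22, 114]);
  translate([0, 105, 22]) cube([237, 22, 114]);
  translate([0, 22, 22]) cube([22, 83, 114]);
  translate([215, 22, 22]) cube([22, 83, 114]);
}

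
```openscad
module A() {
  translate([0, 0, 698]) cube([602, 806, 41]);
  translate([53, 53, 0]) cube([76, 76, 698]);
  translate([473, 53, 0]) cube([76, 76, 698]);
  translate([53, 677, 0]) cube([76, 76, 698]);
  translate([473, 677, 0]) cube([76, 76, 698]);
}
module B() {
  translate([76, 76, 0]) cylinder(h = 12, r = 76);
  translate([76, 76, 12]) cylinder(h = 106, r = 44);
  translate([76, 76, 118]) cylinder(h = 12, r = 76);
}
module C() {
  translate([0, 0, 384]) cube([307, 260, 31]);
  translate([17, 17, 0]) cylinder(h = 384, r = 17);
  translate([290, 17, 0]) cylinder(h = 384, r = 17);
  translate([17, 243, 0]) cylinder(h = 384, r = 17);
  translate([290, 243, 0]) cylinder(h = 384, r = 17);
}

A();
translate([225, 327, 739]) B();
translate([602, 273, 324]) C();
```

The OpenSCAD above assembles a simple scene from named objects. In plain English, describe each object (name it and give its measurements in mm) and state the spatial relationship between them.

A is a table: top 602 mm (x) × 806 mm (y), 41 mm thick, upper face at z = 739 mm, on four 76×76 mm square legs, each inset 53 mm from the nearest pair of top edges, running from z = 0 to the bottom of the top.

B is a spool: two coaxial disc flanges of radius 76 mm and thickness 12 mm, joined by a core cylinder of radius 44 mm and height 106 mm. The lower flange rests on z = 0 and the three cylinders share a vertical axis.

C is a simple wooden stool: a rectangular seat 307 mm (x) by 260 mm (y), 31 mm thick, top face at z = 415 mm, on four round legs, each 34 mm in diameter. The legs rest on z = 0, each leg's axis is inset half a diameter from the nearest pair of seat edges (so the leg's bounding box is flush with the corner).

The spool is on top of the table, centred. The stool is beside the table with their tops flush at z = 739.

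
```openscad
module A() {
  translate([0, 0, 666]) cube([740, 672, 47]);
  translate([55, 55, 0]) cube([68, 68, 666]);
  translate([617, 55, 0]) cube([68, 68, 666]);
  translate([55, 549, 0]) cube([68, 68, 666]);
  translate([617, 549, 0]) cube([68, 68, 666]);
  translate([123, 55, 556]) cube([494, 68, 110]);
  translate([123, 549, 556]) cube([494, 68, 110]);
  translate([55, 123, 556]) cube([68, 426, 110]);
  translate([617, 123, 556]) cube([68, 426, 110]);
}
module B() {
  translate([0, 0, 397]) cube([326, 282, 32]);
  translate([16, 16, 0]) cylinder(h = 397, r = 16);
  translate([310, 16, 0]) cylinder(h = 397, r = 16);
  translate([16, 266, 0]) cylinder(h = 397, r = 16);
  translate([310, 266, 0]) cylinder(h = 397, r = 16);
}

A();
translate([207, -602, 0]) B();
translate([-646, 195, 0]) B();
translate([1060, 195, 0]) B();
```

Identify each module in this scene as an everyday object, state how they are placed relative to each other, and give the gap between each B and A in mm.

A is a table. B is a stool. Three stools sit around the table at the −y, −x, +x sides. The gap between each stool and the table is 320 mm.

Each stool's nearest face is 320 mm from the table's bounding box.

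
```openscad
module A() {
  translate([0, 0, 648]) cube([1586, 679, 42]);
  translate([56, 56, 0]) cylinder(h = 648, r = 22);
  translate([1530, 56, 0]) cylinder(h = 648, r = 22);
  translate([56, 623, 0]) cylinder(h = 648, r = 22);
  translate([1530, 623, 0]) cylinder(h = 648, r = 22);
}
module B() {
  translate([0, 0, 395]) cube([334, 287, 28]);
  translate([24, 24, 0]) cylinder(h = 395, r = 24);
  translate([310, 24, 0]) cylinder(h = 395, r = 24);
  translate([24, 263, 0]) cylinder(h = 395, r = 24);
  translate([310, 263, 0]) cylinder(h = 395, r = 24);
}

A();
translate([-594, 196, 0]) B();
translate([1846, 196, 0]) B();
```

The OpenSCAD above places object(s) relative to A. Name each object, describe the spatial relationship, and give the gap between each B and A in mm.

Each stool's nearest face is 260 mm from the table's bounding box.

A is a table. B is a stool. Two stools sit around the table at the −x, +x sides. The gap between each stool and the table is 260 mm.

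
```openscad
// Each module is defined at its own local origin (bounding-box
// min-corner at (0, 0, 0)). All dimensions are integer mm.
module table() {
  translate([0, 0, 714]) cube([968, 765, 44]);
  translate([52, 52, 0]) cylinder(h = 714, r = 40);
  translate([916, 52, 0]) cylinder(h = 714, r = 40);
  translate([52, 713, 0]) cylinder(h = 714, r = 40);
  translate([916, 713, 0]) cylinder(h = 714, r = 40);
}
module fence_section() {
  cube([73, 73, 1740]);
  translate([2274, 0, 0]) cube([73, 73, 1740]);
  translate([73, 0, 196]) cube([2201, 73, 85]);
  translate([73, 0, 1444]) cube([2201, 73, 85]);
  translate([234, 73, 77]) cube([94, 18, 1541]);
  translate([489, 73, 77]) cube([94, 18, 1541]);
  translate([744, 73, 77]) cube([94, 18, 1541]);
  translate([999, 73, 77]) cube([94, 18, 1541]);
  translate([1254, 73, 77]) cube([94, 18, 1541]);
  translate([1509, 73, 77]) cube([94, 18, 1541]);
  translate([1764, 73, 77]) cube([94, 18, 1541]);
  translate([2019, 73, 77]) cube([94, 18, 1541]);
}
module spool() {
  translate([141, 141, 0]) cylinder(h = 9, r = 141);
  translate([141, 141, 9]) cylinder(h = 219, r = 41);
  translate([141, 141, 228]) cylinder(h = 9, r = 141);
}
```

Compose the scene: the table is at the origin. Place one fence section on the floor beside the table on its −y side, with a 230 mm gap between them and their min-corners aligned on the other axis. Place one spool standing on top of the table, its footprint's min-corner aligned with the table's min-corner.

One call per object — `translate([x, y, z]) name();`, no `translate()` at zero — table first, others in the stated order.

table();
translate([0, -321, 0]) fence_section();
translate([0, 0, 758]) spool();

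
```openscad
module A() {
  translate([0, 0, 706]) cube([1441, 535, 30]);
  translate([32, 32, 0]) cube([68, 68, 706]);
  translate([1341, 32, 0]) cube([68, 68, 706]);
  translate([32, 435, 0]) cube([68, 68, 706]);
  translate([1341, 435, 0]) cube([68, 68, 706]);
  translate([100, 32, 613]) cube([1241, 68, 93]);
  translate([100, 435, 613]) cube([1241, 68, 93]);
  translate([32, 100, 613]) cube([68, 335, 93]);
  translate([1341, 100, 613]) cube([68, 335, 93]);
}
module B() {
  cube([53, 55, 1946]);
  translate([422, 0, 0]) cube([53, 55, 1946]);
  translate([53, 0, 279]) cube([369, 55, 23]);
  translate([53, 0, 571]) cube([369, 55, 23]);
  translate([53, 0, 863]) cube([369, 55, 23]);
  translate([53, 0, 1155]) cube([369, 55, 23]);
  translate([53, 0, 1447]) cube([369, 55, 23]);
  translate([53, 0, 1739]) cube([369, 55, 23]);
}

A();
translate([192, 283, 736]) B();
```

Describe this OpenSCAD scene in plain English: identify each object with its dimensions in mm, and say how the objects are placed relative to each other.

A is a table: top 1441 mm (x) × 535 mm (y), 30 mm thick, upper face at z = 736 mm, on four 68×68 mm square legs, each inset 32 mm from the nearest pair of top edges, running from z = 0 to the bottom of the top. Four apron rails, 68 mm thick and 93 mm tall, run between adjacent legs with their top edges flush with the underside of the top and their outer faces flush with the legs' outer faces.

B is a straight ladder. Two 53×55 mm vertical rails, 1946 mm tall, stand 475 mm apart (outside-to-outside) with their front faces coplanar on the −y side. 6 rungs, each 55 mm deep and 23 mm tall, span between the inner faces of the rails, front faces flush with the rails. The lowest rung's underside is at z = 279 mm and rungs are spaced 292 mm apart (underside to underside).

The ladder is on top of the table.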